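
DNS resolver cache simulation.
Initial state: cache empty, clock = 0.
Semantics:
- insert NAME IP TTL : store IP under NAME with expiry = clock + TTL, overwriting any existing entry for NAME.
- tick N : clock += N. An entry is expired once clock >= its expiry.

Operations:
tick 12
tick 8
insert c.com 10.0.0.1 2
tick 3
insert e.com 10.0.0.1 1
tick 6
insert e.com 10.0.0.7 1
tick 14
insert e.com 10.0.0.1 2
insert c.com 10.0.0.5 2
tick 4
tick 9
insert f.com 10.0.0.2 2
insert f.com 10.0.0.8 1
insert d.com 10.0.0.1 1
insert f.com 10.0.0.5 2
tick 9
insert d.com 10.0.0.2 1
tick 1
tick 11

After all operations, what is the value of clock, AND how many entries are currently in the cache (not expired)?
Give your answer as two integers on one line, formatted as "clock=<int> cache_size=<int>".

Answer: clock=77 cache_size=0

Derivation:
Op 1: tick 12 -> clock=12.
Op 2: tick 8 -> clock=20.
Op 3: insert c.com -> 10.0.0.1 (expiry=20+2=22). clock=20
Op 4: tick 3 -> clock=23. purged={c.com}
Op 5: insert e.com -> 10.0.0.1 (expiry=23+1=24). clock=23
Op 6: tick 6 -> clock=29. purged={e.com}
Op 7: insert e.com -> 10.0.0.7 (expiry=29+1=30). clock=29
Op 8: tick 14 -> clock=43. purged={e.com}
Op 9: insert e.com -> 10.0.0.1 (expiry=43+2=45). clock=43
Op 10: insert c.com -> 10.0.0.5 (expiry=43+2=45). clock=43
Op 11: tick 4 -> clock=47. purged={c.com,e.com}
Op 12: tick 9 -> clock=56.
Op 13: insert f.com -> 10.0.0.2 (expiry=56+2=58). clock=56
Op 14: insert f.com -> 10.0.0.8 (expiry=56+1=57). clock=56
Op 15: insert d.com -> 10.0.0.1 (expiry=56+1=57). clock=56
Op 16: insert f.com -> 10.0.0.5 (expiry=56+2=58). clock=56
Op 17: tick 9 -> clock=65. purged={d.com,f.com}
Op 18: insert d.com -> 10.0.0.2 (expiry=65+1=66). clock=65
Op 19: tick 1 -> clock=66. purged={d.com}
Op 20: tick 11 -> clock=77.
Final clock = 77
Final cache (unexpired): {} -> size=0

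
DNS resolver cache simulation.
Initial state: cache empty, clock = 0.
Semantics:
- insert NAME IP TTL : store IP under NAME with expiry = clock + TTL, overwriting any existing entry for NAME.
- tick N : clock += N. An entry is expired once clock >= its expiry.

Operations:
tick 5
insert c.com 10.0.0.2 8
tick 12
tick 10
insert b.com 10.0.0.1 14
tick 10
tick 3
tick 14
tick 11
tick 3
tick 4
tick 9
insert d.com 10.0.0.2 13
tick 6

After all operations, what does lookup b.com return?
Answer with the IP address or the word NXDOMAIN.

Op 1: tick 5 -> clock=5.
Op 2: insert c.com -> 10.0.0.2 (expiry=5+8=13). clock=5
Op 3: tick 12 -> clock=17. purged={c.com}
Op 4: tick 10 -> clock=27.
Op 5: insert b.com -> 10.0.0.1 (expiry=27+14=41). clock=27
Op 6: tick 10 -> clock=37.
Op 7: tick 3 -> clock=40.
Op 8: tick 14 -> clock=54. purged={b.com}
Op 9: tick 11 -> clock=65.
Op 10: tick 3 -> clock=68.
Op 11: tick 4 -> clock=72.
Op 12: tick 9 -> clock=81.
Op 13: insert d.com -> 10.0.0.2 (expiry=81+13=94). clock=81
Op 14: tick 6 -> clock=87.
lookup b.com: not in cache (expired or never inserted)

Answer: NXDOMAIN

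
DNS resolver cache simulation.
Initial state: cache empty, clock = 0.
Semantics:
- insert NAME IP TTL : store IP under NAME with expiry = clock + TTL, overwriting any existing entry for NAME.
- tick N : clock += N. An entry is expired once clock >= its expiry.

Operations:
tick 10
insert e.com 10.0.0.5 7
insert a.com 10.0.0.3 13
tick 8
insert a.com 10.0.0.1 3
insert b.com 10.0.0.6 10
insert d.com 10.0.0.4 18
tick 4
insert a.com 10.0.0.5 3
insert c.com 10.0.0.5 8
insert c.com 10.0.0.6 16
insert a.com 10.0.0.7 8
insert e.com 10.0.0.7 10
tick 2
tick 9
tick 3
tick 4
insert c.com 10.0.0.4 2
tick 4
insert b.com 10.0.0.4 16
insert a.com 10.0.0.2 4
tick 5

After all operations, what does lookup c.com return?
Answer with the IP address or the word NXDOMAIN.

Op 1: tick 10 -> clock=10.
Op 2: insert e.com -> 10.0.0.5 (expiry=10+7=17). clock=10
Op 3: insert a.com -> 10.0.0.3 (expiry=10+13=23). clock=10
Op 4: tick 8 -> clock=18. purged={e.com}
Op 5: insert a.com -> 10.0.0.1 (expiry=18+3=21). clock=18
Op 6: insert b.com -> 10.0.0.6 (expiry=18+10=28). clock=18
Op 7: insert d.com -> 10.0.0.4 (expiry=18+18=36). clock=18
Op 8: tick 4 -> clock=22. purged={a.com}
Op 9: insert a.com -> 10.0.0.5 (expiry=22+3=25). clock=22
Op 10: insert c.com -> 10.0.0.5 (expiry=22+8=30). clock=22
Op 11: insert c.com -> 10.0.0.6 (expiry=22+16=38). clock=22
Op 12: insert a.com -> 10.0.0.7 (expiry=22+8=30). clock=22
Op 13: insert e.com -> 10.0.0.7 (expiry=22+10=32). clock=22
Op 14: tick 2 -> clock=24.
Op 15: tick 9 -> clock=33. purged={a.com,b.com,e.com}
Op 16: tick 3 -> clock=36. purged={d.com}
Op 17: tick 4 -> clock=40. purged={c.com}
Op 18: insert c.com -> 10.0.0.4 (expiry=40+2=42). clock=40
Op 19: tick 4 -> clock=44. purged={c.com}
Op 20: insert b.com -> 10.0.0.4 (expiry=44+16=60). clock=44
Op 21: insert a.com -> 10.0.0.2 (expiry=44+4=48). clock=44
Op 22: tick 5 -> clock=49. purged={a.com}
lookup c.com: not in cache (expired or never inserted)

Answer: NXDOMAIN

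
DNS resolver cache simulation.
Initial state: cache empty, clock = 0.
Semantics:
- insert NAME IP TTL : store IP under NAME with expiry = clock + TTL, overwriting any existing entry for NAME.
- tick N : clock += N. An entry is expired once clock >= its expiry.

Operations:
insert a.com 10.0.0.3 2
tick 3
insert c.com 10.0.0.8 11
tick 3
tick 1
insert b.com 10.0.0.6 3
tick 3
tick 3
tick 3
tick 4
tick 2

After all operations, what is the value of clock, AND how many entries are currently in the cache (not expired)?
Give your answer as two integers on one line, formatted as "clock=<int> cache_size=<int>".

Answer: clock=22 cache_size=0

Derivation:
Op 1: insert a.com -> 10.0.0.3 (expiry=0+2=2). clock=0
Op 2: tick 3 -> clock=3. purged={a.com}
Op 3: insert c.com -> 10.0.0.8 (expiry=3+11=14). clock=3
Op 4: tick 3 -> clock=6.
Op 5: tick 1 -> clock=7.
Op 6: insert b.com -> 10.0.0.6 (expiry=7+3=10). clock=7
Op 7: tick 3 -> clock=10. purged={b.com}
Op 8: tick 3 -> clock=13.
Op 9: tick 3 -> clock=16. purged={c.com}
Op 10: tick 4 -> clock=20.
Op 11: tick 2 -> clock=22.
Final clock = 22
Final cache (unexpired): {} -> size=0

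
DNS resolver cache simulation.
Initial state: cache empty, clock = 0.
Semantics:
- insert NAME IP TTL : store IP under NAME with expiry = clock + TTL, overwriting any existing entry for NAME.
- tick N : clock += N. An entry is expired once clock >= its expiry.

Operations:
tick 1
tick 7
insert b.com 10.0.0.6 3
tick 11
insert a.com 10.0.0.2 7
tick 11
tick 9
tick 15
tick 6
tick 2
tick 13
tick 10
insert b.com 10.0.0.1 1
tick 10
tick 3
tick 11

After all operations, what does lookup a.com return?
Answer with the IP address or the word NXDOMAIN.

Answer: NXDOMAIN

Derivation:
Op 1: tick 1 -> clock=1.
Op 2: tick 7 -> clock=8.
Op 3: insert b.com -> 10.0.0.6 (expiry=8+3=11). clock=8
Op 4: tick 11 -> clock=19. purged={b.com}
Op 5: insert a.com -> 10.0.0.2 (expiry=19+7=26). clock=19
Op 6: tick 11 -> clock=30. purged={a.com}
Op 7: tick 9 -> clock=39.
Op 8: tick 15 -> clock=54.
Op 9: tick 6 -> clock=60.
Op 10: tick 2 -> clock=62.
Op 11: tick 13 -> clock=75.
Op 12: tick 10 -> clock=85.
Op 13: insert b.com -> 10.0.0.1 (expiry=85+1=86). clock=85
Op 14: tick 10 -> clock=95. purged={b.com}
Op 15: tick 3 -> clock=98.
Op 16: tick 11 -> clock=109.
lookup a.com: not in cache (expired or never inserted)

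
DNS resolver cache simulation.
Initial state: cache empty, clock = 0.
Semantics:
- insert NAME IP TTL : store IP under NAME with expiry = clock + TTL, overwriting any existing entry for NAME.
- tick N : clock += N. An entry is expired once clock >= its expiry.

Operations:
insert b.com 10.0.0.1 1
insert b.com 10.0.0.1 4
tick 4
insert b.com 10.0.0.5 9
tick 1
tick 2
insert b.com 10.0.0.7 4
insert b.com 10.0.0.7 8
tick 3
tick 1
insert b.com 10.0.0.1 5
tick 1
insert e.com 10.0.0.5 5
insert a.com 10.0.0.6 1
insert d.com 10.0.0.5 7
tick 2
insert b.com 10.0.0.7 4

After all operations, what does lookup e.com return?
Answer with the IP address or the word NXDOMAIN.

Op 1: insert b.com -> 10.0.0.1 (expiry=0+1=1). clock=0
Op 2: insert b.com -> 10.0.0.1 (expiry=0+4=4). clock=0
Op 3: tick 4 -> clock=4. purged={b.com}
Op 4: insert b.com -> 10.0.0.5 (expiry=4+9=13). clock=4
Op 5: tick 1 -> clock=5.
Op 6: tick 2 -> clock=7.
Op 7: insert b.com -> 10.0.0.7 (expiry=7+4=11). clock=7
Op 8: insert b.com -> 10.0.0.7 (expiry=7+8=15). clock=7
Op 9: tick 3 -> clock=10.
Op 10: tick 1 -> clock=11.
Op 11: insert b.com -> 10.0.0.1 (expiry=11+5=16). clock=11
Op 12: tick 1 -> clock=12.
Op 13: insert e.com -> 10.0.0.5 (expiry=12+5=17). clock=12
Op 14: insert a.com -> 10.0.0.6 (expiry=12+1=13). clock=12
Op 15: insert d.com -> 10.0.0.5 (expiry=12+7=19). clock=12
Op 16: tick 2 -> clock=14. purged={a.com}
Op 17: insert b.com -> 10.0.0.7 (expiry=14+4=18). clock=14
lookup e.com: present, ip=10.0.0.5 expiry=17 > clock=14

Answer: 10.0.0.5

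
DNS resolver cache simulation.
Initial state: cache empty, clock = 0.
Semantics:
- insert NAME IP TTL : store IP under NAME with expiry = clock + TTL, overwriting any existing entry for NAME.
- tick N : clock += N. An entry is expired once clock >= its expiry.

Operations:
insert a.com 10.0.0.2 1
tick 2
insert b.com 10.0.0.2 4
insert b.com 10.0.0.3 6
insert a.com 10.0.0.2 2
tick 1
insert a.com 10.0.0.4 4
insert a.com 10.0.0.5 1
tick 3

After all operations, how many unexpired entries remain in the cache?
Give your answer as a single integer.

Op 1: insert a.com -> 10.0.0.2 (expiry=0+1=1). clock=0
Op 2: tick 2 -> clock=2. purged={a.com}
Op 3: insert b.com -> 10.0.0.2 (expiry=2+4=6). clock=2
Op 4: insert b.com -> 10.0.0.3 (expiry=2+6=8). clock=2
Op 5: insert a.com -> 10.0.0.2 (expiry=2+2=4). clock=2
Op 6: tick 1 -> clock=3.
Op 7: insert a.com -> 10.0.0.4 (expiry=3+4=7). clock=3
Op 8: insert a.com -> 10.0.0.5 (expiry=3+1=4). clock=3
Op 9: tick 3 -> clock=6. purged={a.com}
Final cache (unexpired): {b.com} -> size=1

Answer: 1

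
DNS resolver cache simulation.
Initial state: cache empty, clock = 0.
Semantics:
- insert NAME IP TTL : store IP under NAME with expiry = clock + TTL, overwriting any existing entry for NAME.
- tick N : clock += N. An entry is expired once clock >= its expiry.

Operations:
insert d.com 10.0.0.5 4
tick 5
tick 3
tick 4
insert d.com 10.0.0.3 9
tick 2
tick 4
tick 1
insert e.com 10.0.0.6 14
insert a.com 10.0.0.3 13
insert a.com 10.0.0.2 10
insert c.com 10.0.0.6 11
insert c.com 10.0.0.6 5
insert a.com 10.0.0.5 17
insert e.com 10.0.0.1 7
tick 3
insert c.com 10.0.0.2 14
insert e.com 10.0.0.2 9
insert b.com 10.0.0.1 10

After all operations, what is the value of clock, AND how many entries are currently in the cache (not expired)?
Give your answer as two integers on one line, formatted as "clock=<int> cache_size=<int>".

Answer: clock=22 cache_size=4

Derivation:
Op 1: insert d.com -> 10.0.0.5 (expiry=0+4=4). clock=0
Op 2: tick 5 -> clock=5. purged={d.com}
Op 3: tick 3 -> clock=8.
Op 4: tick 4 -> clock=12.
Op 5: insert d.com -> 10.0.0.3 (expiry=12+9=21). clock=12
Op 6: tick 2 -> clock=14.
Op 7: tick 4 -> clock=18.
Op 8: tick 1 -> clock=19.
Op 9: insert e.com -> 10.0.0.6 (expiry=19+14=33). clock=19
Op 10: insert a.com -> 10.0.0.3 (expiry=19+13=32). clock=19
Op 11: insert a.com -> 10.0.0.2 (expiry=19+10=29). clock=19
Op 12: insert c.com -> 10.0.0.6 (expiry=19+11=30). clock=19
Op 13: insert c.com -> 10.0.0.6 (expiry=19+5=24). clock=19
Op 14: insert a.com -> 10.0.0.5 (expiry=19+17=36). clock=19
Op 15: insert e.com -> 10.0.0.1 (expiry=19+7=26). clock=19
Op 16: tick 3 -> clock=22. purged={d.com}
Op 17: insert c.com -> 10.0.0.2 (expiry=22+14=36). clock=22
Op 18: insert e.com -> 10.0.0.2 (expiry=22+9=31). clock=22
Op 19: insert b.com -> 10.0.0.1 (expiry=22+10=32). clock=22
Final clock = 22
Final cache (unexpired): {a.com,b.com,c.com,e.com} -> size=4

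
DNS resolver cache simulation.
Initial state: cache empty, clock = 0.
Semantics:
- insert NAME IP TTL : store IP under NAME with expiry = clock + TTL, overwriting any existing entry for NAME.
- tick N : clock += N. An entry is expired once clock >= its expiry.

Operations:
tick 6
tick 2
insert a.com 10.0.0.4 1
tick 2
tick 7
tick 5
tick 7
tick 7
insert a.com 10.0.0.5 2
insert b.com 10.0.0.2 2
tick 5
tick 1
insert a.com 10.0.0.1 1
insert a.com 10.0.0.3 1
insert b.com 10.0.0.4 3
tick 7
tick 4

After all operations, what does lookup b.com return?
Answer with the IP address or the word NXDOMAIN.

Answer: NXDOMAIN

Derivation:
Op 1: tick 6 -> clock=6.
Op 2: tick 2 -> clock=8.
Op 3: insert a.com -> 10.0.0.4 (expiry=8+1=9). clock=8
Op 4: tick 2 -> clock=10. purged={a.com}
Op 5: tick 7 -> clock=17.
Op 6: tick 5 -> clock=22.
Op 7: tick 7 -> clock=29.
Op 8: tick 7 -> clock=36.
Op 9: insert a.com -> 10.0.0.5 (expiry=36+2=38). clock=36
Op 10: insert b.com -> 10.0.0.2 (expiry=36+2=38). clock=36
Op 11: tick 5 -> clock=41. purged={a.com,b.com}
Op 12: tick 1 -> clock=42.
Op 13: insert a.com -> 10.0.0.1 (expiry=42+1=43). clock=42
Op 14: insert a.com -> 10.0.0.3 (expiry=42+1=43). clock=42
Op 15: insert b.com -> 10.0.0.4 (expiry=42+3=45). clock=42
Op 16: tick 7 -> clock=49. purged={a.com,b.com}
Op 17: tick 4 -> clock=53.
lookup b.com: not in cache (expired or never inserted)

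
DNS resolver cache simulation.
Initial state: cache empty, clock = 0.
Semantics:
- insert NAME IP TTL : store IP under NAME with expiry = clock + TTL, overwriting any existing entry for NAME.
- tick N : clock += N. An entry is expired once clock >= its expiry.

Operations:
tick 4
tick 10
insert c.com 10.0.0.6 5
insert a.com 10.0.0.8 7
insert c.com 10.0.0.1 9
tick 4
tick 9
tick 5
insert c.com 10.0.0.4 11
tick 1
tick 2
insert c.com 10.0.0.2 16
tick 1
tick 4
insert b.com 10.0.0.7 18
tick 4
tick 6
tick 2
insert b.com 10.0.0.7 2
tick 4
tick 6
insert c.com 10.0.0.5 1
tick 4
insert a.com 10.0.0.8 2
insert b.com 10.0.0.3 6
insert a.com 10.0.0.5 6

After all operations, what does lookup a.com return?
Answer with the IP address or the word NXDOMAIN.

Answer: 10.0.0.5

Derivation:
Op 1: tick 4 -> clock=4.
Op 2: tick 10 -> clock=14.
Op 3: insert c.com -> 10.0.0.6 (expiry=14+5=19). clock=14
Op 4: insert a.com -> 10.0.0.8 (expiry=14+7=21). clock=14
Op 5: insert c.com -> 10.0.0.1 (expiry=14+9=23). clock=14
Op 6: tick 4 -> clock=18.
Op 7: tick 9 -> clock=27. purged={a.com,c.com}
Op 8: tick 5 -> clock=32.
Op 9: insert c.com -> 10.0.0.4 (expiry=32+11=43). clock=32
Op 10: tick 1 -> clock=33.
Op 11: tick 2 -> clock=35.
Op 12: insert c.com -> 10.0.0.2 (expiry=35+16=51). clock=35
Op 13: tick 1 -> clock=36.
Op 14: tick 4 -> clock=40.
Op 15: insert b.com -> 10.0.0.7 (expiry=40+18=58). clock=40
Op 16: tick 4 -> clock=44.
Op 17: tick 6 -> clock=50.
Op 18: tick 2 -> clock=52. purged={c.com}
Op 19: insert b.com -> 10.0.0.7 (expiry=52+2=54). clock=52
Op 20: tick 4 -> clock=56. purged={b.com}
Op 21: tick 6 -> clock=62.
Op 22: insert c.com -> 10.0.0.5 (expiry=62+1=63). clock=62
Op 23: tick 4 -> clock=66. purged={c.com}
Op 24: insert a.com -> 10.0.0.8 (expiry=66+2=68). clock=66
Op 25: insert b.com -> 10.0.0.3 (expiry=66+6=72). clock=66
Op 26: insert a.com -> 10.0.0.5 (expiry=66+6=72). clock=66
lookup a.com: present, ip=10.0.0.5 expiry=72 > clock=66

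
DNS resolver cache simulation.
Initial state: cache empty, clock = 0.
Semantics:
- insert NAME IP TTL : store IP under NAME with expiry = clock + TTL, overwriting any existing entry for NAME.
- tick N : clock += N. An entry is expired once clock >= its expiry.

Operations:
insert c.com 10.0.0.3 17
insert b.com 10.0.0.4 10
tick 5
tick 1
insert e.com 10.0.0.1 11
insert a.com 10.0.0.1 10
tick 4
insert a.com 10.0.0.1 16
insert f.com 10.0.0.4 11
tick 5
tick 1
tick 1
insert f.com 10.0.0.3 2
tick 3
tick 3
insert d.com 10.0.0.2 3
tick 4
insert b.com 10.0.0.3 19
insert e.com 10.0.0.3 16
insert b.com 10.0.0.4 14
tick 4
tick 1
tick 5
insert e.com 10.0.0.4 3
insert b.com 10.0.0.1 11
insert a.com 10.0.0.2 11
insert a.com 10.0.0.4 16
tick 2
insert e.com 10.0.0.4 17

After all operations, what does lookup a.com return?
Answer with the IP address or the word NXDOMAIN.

Op 1: insert c.com -> 10.0.0.3 (expiry=0+17=17). clock=0
Op 2: insert b.com -> 10.0.0.4 (expiry=0+10=10). clock=0
Op 3: tick 5 -> clock=5.
Op 4: tick 1 -> clock=6.
Op 5: insert e.com -> 10.0.0.1 (expiry=6+11=17). clock=6
Op 6: insert a.com -> 10.0.0.1 (expiry=6+10=16). clock=6
Op 7: tick 4 -> clock=10. purged={b.com}
Op 8: insert a.com -> 10.0.0.1 (expiry=10+16=26). clock=10
Op 9: insert f.com -> 10.0.0.4 (expiry=10+11=21). clock=10
Op 10: tick 5 -> clock=15.
Op 11: tick 1 -> clock=16.
Op 12: tick 1 -> clock=17. purged={c.com,e.com}
Op 13: insert f.com -> 10.0.0.3 (expiry=17+2=19). clock=17
Op 14: tick 3 -> clock=20. purged={f.com}
Op 15: tick 3 -> clock=23.
Op 16: insert d.com -> 10.0.0.2 (expiry=23+3=26). clock=23
Op 17: tick 4 -> clock=27. purged={a.com,d.com}
Op 18: insert b.com -> 10.0.0.3 (expiry=27+19=46). clock=27
Op 19: insert e.com -> 10.0.0.3 (expiry=27+16=43). clock=27
Op 20: insert b.com -> 10.0.0.4 (expiry=27+14=41). clock=27
Op 21: tick 4 -> clock=31.
Op 22: tick 1 -> clock=32.
Op 23: tick 5 -> clock=37.
Op 24: insert e.com -> 10.0.0.4 (expiry=37+3=40). clock=37
Op 25: insert b.com -> 10.0.0.1 (expiry=37+11=48). clock=37
Op 26: insert a.com -> 10.0.0.2 (expiry=37+11=48). clock=37
Op 27: insert a.com -> 10.0.0.4 (expiry=37+16=53). clock=37
Op 28: tick 2 -> clock=39.
Op 29: insert e.com -> 10.0.0.4 (expiry=39+17=56). clock=39
lookup a.com: present, ip=10.0.0.4 expiry=53 > clock=39

Answer: 10.0.0.4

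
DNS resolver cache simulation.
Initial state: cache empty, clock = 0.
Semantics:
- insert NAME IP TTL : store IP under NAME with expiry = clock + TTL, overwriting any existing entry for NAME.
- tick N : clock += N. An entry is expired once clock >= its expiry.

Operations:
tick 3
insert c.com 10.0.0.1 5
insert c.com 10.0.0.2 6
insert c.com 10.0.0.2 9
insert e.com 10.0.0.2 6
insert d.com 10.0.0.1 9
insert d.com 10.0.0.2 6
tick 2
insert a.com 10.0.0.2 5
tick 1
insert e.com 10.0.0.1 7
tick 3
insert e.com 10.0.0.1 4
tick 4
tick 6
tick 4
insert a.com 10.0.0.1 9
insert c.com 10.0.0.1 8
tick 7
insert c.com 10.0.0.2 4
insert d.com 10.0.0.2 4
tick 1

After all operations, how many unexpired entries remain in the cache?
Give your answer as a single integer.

Answer: 3

Derivation:
Op 1: tick 3 -> clock=3.
Op 2: insert c.com -> 10.0.0.1 (expiry=3+5=8). clock=3
Op 3: insert c.com -> 10.0.0.2 (expiry=3+6=9). clock=3
Op 4: insert c.com -> 10.0.0.2 (expiry=3+9=12). clock=3
Op 5: insert e.com -> 10.0.0.2 (expiry=3+6=9). clock=3
Op 6: insert d.com -> 10.0.0.1 (expiry=3+9=12). clock=3
Op 7: insert d.com -> 10.0.0.2 (expiry=3+6=9). clock=3
Op 8: tick 2 -> clock=5.
Op 9: insert a.com -> 10.0.0.2 (expiry=5+5=10). clock=5
Op 10: tick 1 -> clock=6.
Op 11: insert e.com -> 10.0.0.1 (expiry=6+7=13). clock=6
Op 12: tick 3 -> clock=9. purged={d.com}
Op 13: insert e.com -> 10.0.0.1 (expiry=9+4=13). clock=9
Op 14: tick 4 -> clock=13. purged={a.com,c.com,e.com}
Op 15: tick 6 -> clock=19.
Op 16: tick 4 -> clock=23.
Op 17: insert a.com -> 10.0.0.1 (expiry=23+9=32). clock=23
Op 18: insert c.com -> 10.0.0.1 (expiry=23+8=31). clock=23
Op 19: tick 7 -> clock=30.
Op 20: insert c.com -> 10.0.0.2 (expiry=30+4=34). clock=30
Op 21: insert d.com -> 10.0.0.2 (expiry=30+4=34). clock=30
Op 22: tick 1 -> clock=31.
Final cache (unexpired): {a.com,c.com,d.com} -> size=3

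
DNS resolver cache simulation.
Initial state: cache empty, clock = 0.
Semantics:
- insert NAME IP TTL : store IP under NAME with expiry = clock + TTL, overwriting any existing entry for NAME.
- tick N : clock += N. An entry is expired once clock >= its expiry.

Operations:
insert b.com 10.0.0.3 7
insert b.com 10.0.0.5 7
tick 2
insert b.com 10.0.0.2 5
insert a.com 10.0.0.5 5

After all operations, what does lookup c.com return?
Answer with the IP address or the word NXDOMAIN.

Answer: NXDOMAIN

Derivation:
Op 1: insert b.com -> 10.0.0.3 (expiry=0+7=7). clock=0
Op 2: insert b.com -> 10.0.0.5 (expiry=0+7=7). clock=0
Op 3: tick 2 -> clock=2.
Op 4: insert b.com -> 10.0.0.2 (expiry=2+5=7). clock=2
Op 5: insert a.com -> 10.0.0.5 (expiry=2+5=7). clock=2
lookup c.com: not in cache (expired or never inserted)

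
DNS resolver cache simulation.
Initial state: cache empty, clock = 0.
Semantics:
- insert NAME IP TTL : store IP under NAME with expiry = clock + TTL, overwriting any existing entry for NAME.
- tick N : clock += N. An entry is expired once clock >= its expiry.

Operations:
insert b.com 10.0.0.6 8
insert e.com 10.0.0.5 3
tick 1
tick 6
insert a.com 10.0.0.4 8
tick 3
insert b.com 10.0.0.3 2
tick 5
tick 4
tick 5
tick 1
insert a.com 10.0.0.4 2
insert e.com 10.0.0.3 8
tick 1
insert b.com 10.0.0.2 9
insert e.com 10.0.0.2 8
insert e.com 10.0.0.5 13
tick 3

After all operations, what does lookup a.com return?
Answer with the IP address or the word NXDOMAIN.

Answer: NXDOMAIN

Derivation:
Op 1: insert b.com -> 10.0.0.6 (expiry=0+8=8). clock=0
Op 2: insert e.com -> 10.0.0.5 (expiry=0+3=3). clock=0
Op 3: tick 1 -> clock=1.
Op 4: tick 6 -> clock=7. purged={e.com}
Op 5: insert a.com -> 10.0.0.4 (expiry=7+8=15). clock=7
Op 6: tick 3 -> clock=10. purged={b.com}
Op 7: insert b.com -> 10.0.0.3 (expiry=10+2=12). clock=10
Op 8: tick 5 -> clock=15. purged={a.com,b.com}
Op 9: tick 4 -> clock=19.
Op 10: tick 5 -> clock=24.
Op 11: tick 1 -> clock=25.
Op 12: insert a.com -> 10.0.0.4 (expiry=25+2=27). clock=25
Op 13: insert e.com -> 10.0.0.3 (expiry=25+8=33). clock=25
Op 14: tick 1 -> clock=26.
Op 15: insert b.com -> 10.0.0.2 (expiry=26+9=35). clock=26
Op 16: insert e.com -> 10.0.0.2 (expiry=26+8=34). clock=26
Op 17: insert e.com -> 10.0.0.5 (expiry=26+13=39). clock=26
Op 18: tick 3 -> clock=29. purged={a.com}
lookup a.com: not in cache (expired or never inserted)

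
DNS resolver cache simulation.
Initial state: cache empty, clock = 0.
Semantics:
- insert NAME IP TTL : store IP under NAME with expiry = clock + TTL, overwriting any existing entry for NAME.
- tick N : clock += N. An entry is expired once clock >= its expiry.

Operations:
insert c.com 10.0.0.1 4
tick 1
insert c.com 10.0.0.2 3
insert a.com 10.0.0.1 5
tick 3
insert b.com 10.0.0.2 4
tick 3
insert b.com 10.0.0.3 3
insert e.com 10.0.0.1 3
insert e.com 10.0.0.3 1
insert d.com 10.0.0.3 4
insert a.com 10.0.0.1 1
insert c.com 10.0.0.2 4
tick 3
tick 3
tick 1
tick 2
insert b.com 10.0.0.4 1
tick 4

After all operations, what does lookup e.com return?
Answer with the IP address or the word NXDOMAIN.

Op 1: insert c.com -> 10.0.0.1 (expiry=0+4=4). clock=0
Op 2: tick 1 -> clock=1.
Op 3: insert c.com -> 10.0.0.2 (expiry=1+3=4). clock=1
Op 4: insert a.com -> 10.0.0.1 (expiry=1+5=6). clock=1
Op 5: tick 3 -> clock=4. purged={c.com}
Op 6: insert b.com -> 10.0.0.2 (expiry=4+4=8). clock=4
Op 7: tick 3 -> clock=7. purged={a.com}
Op 8: insert b.com -> 10.0.0.3 (expiry=7+3=10). clock=7
Op 9: insert e.com -> 10.0.0.1 (expiry=7+3=10). clock=7
Op 10: insert e.com -> 10.0.0.3 (expiry=7+1=8). clock=7
Op 11: insert d.com -> 10.0.0.3 (expiry=7+4=11). clock=7
Op 12: insert a.com -> 10.0.0.1 (expiry=7+1=8). clock=7
Op 13: insert c.com -> 10.0.0.2 (expiry=7+4=11). clock=7
Op 14: tick 3 -> clock=10. purged={a.com,b.com,e.com}
Op 15: tick 3 -> clock=13. purged={c.com,d.com}
Op 16: tick 1 -> clock=14.
Op 17: tick 2 -> clock=16.
Op 18: insert b.com -> 10.0.0.4 (expiry=16+1=17). clock=16
Op 19: tick 4 -> clock=20. purged={b.com}
lookup e.com: not in cache (expired or never inserted)

Answer: NXDOMAIN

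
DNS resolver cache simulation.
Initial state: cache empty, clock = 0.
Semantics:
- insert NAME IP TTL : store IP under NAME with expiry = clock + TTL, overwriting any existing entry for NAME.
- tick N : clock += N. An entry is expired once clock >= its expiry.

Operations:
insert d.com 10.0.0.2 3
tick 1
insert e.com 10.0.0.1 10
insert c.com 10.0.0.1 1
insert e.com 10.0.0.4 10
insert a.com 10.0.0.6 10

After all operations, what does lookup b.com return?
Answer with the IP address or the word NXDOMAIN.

Answer: NXDOMAIN

Derivation:
Op 1: insert d.com -> 10.0.0.2 (expiry=0+3=3). clock=0
Op 2: tick 1 -> clock=1.
Op 3: insert e.com -> 10.0.0.1 (expiry=1+10=11). clock=1
Op 4: insert c.com -> 10.0.0.1 (expiry=1+1=2). clock=1
Op 5: insert e.com -> 10.0.0.4 (expiry=1+10=11). clock=1
Op 6: insert a.com -> 10.0.0.6 (expiry=1+10=11). clock=1
lookup b.com: not in cache (expired or never inserted)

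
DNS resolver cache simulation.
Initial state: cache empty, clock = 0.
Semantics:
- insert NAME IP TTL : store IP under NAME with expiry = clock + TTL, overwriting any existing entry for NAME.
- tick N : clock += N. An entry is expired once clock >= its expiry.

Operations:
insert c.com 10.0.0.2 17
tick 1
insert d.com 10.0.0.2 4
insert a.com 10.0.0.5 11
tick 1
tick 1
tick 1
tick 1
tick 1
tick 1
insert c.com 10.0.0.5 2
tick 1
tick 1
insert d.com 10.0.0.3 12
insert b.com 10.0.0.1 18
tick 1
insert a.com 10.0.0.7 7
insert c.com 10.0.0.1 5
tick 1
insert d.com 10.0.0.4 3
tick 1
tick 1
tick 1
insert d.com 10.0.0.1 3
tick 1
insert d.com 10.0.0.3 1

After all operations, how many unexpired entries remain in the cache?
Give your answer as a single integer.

Op 1: insert c.com -> 10.0.0.2 (expiry=0+17=17). clock=0
Op 2: tick 1 -> clock=1.
Op 3: insert d.com -> 10.0.0.2 (expiry=1+4=5). clock=1
Op 4: insert a.com -> 10.0.0.5 (expiry=1+11=12). clock=1
Op 5: tick 1 -> clock=2.
Op 6: tick 1 -> clock=3.
Op 7: tick 1 -> clock=4.
Op 8: tick 1 -> clock=5. purged={d.com}
Op 9: tick 1 -> clock=6.
Op 10: tick 1 -> clock=7.
Op 11: insert c.com -> 10.0.0.5 (expiry=7+2=9). clock=7
Op 12: tick 1 -> clock=8.
Op 13: tick 1 -> clock=9. purged={c.com}
Op 14: insert d.com -> 10.0.0.3 (expiry=9+12=21). clock=9
Op 15: insert b.com -> 10.0.0.1 (expiry=9+18=27). clock=9
Op 16: tick 1 -> clock=10.
Op 17: insert a.com -> 10.0.0.7 (expiry=10+7=17). clock=10
Op 18: insert c.com -> 10.0.0.1 (expiry=10+5=15). clock=10
Op 19: tick 1 -> clock=11.
Op 20: insert d.com -> 10.0.0.4 (expiry=11+3=14). clock=11
Op 21: tick 1 -> clock=12.
Op 22: tick 1 -> clock=13.
Op 23: tick 1 -> clock=14. purged={d.com}
Op 24: insert d.com -> 10.0.0.1 (expiry=14+3=17). clock=14
Op 25: tick 1 -> clock=15. purged={c.com}
Op 26: insert d.com -> 10.0.0.3 (expiry=15+1=16). clock=15
Final cache (unexpired): {a.com,b.com,d.com} -> size=3

Answer: 3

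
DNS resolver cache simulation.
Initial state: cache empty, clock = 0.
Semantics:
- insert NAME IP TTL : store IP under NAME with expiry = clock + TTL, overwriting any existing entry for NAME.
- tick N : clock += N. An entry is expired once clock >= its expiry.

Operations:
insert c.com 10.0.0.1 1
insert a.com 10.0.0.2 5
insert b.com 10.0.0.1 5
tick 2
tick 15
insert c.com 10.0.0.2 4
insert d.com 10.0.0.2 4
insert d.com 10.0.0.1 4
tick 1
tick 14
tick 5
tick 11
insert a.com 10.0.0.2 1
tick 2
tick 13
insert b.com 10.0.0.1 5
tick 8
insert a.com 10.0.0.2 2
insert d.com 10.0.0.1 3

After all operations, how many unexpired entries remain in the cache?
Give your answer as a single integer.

Answer: 2

Derivation:
Op 1: insert c.com -> 10.0.0.1 (expiry=0+1=1). clock=0
Op 2: insert a.com -> 10.0.0.2 (expiry=0+5=5). clock=0
Op 3: insert b.com -> 10.0.0.1 (expiry=0+5=5). clock=0
Op 4: tick 2 -> clock=2. purged={c.com}
Op 5: tick 15 -> clock=17. purged={a.com,b.com}
Op 6: insert c.com -> 10.0.0.2 (expiry=17+4=21). clock=17
Op 7: insert d.com -> 10.0.0.2 (expiry=17+4=21). clock=17
Op 8: insert d.com -> 10.0.0.1 (expiry=17+4=21). clock=17
Op 9: tick 1 -> clock=18.
Op 10: tick 14 -> clock=32. purged={c.com,d.com}
Op 11: tick 5 -> clock=37.
Op 12: tick 11 -> clock=48.
Op 13: insert a.com -> 10.0.0.2 (expiry=48+1=49). clock=48
Op 14: tick 2 -> clock=50. purged={a.com}
Op 15: tick 13 -> clock=63.
Op 16: insert b.com -> 10.0.0.1 (expiry=63+5=68). clock=63
Op 17: tick 8 -> clock=71. purged={b.com}
Op 18: insert a.com -> 10.0.0.2 (expiry=71+2=73). clock=71
Op 19: insert d.com -> 10.0.0.1 (expiry=71+3=74). clock=71
Final cache (unexpired): {a.com,d.com} -> size=2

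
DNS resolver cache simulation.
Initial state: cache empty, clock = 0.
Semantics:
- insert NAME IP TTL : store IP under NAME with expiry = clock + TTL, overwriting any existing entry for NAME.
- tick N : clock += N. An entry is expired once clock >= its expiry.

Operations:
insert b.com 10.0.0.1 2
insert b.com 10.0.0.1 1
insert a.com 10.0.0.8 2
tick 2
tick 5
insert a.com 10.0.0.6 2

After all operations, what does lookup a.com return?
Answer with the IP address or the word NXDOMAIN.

Answer: 10.0.0.6

Derivation:
Op 1: insert b.com -> 10.0.0.1 (expiry=0+2=2). clock=0
Op 2: insert b.com -> 10.0.0.1 (expiry=0+1=1). clock=0
Op 3: insert a.com -> 10.0.0.8 (expiry=0+2=2). clock=0
Op 4: tick 2 -> clock=2. purged={a.com,b.com}
Op 5: tick 5 -> clock=7.
Op 6: insert a.com -> 10.0.0.6 (expiry=7+2=9). clock=7
lookup a.com: present, ip=10.0.0.6 expiry=9 > clock=7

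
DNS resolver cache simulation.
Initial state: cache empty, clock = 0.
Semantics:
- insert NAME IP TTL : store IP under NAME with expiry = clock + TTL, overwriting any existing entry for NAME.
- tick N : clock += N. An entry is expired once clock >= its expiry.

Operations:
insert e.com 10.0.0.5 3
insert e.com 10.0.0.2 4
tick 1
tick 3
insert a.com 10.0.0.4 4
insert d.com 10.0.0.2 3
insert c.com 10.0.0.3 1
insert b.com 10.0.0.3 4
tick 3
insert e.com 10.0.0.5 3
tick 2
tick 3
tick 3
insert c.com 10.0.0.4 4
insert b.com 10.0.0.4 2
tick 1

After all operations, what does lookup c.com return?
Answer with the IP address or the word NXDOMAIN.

Answer: 10.0.0.4

Derivation:
Op 1: insert e.com -> 10.0.0.5 (expiry=0+3=3). clock=0
Op 2: insert e.com -> 10.0.0.2 (expiry=0+4=4). clock=0
Op 3: tick 1 -> clock=1.
Op 4: tick 3 -> clock=4. purged={e.com}
Op 5: insert a.com -> 10.0.0.4 (expiry=4+4=8). clock=4
Op 6: insert d.com -> 10.0.0.2 (expiry=4+3=7). clock=4
Op 7: insert c.com -> 10.0.0.3 (expiry=4+1=5). clock=4
Op 8: insert b.com -> 10.0.0.3 (expiry=4+4=8). clock=4
Op 9: tick 3 -> clock=7. purged={c.com,d.com}
Op 10: insert e.com -> 10.0.0.5 (expiry=7+3=10). clock=7
Op 11: tick 2 -> clock=9. purged={a.com,b.com}
Op 12: tick 3 -> clock=12. purged={e.com}
Op 13: tick 3 -> clock=15.
Op 14: insert c.com -> 10.0.0.4 (expiry=15+4=19). clock=15
Op 15: insert b.com -> 10.0.0.4 (expiry=15+2=17). clock=15
Op 16: tick 1 -> clock=16.
lookup c.com: present, ip=10.0.0.4 expiry=19 > clock=16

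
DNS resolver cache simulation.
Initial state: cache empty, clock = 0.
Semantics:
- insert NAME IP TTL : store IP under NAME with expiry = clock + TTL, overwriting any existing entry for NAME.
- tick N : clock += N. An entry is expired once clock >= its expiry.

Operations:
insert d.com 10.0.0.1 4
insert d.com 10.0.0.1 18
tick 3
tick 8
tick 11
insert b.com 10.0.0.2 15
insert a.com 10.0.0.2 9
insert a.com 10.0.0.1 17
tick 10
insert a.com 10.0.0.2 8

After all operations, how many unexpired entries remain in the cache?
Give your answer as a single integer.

Answer: 2

Derivation:
Op 1: insert d.com -> 10.0.0.1 (expiry=0+4=4). clock=0
Op 2: insert d.com -> 10.0.0.1 (expiry=0+18=18). clock=0
Op 3: tick 3 -> clock=3.
Op 4: tick 8 -> clock=11.
Op 5: tick 11 -> clock=22. purged={d.com}
Op 6: insert b.com -> 10.0.0.2 (expiry=22+15=37). clock=22
Op 7: insert a.com -> 10.0.0.2 (expiry=22+9=31). clock=22
Op 8: insert a.com -> 10.0.0.1 (expiry=22+17=39). clock=22
Op 9: tick 10 -> clock=32.
Op 10: insert a.com -> 10.0.0.2 (expiry=32+8=40). clock=32
Final cache (unexpired): {a.com,b.com} -> size=2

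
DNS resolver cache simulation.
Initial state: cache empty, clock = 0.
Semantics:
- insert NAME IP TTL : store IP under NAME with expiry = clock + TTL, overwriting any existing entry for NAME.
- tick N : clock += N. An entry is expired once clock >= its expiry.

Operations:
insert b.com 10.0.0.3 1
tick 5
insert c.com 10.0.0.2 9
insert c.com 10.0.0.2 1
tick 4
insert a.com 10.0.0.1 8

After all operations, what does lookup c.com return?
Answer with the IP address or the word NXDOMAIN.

Op 1: insert b.com -> 10.0.0.3 (expiry=0+1=1). clock=0
Op 2: tick 5 -> clock=5. purged={b.com}
Op 3: insert c.com -> 10.0.0.2 (expiry=5+9=14). clock=5
Op 4: insert c.com -> 10.0.0.2 (expiry=5+1=6). clock=5
Op 5: tick 4 -> clock=9. purged={c.com}
Op 6: insert a.com -> 10.0.0.1 (expiry=9+8=17). clock=9
lookup c.com: not in cache (expired or never inserted)

Answer: NXDOMAIN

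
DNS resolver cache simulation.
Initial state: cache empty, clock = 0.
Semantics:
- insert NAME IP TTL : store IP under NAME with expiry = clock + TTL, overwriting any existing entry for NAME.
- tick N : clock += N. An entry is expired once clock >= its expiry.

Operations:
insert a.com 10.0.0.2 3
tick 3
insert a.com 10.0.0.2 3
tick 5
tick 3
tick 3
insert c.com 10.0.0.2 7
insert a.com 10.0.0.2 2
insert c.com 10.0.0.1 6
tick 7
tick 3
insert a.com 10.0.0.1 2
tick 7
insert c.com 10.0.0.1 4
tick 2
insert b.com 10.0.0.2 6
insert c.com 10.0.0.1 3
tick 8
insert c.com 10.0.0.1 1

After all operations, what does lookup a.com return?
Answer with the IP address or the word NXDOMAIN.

Op 1: insert a.com -> 10.0.0.2 (expiry=0+3=3). clock=0
Op 2: tick 3 -> clock=3. purged={a.com}
Op 3: insert a.com -> 10.0.0.2 (expiry=3+3=6). clock=3
Op 4: tick 5 -> clock=8. purged={a.com}
Op 5: tick 3 -> clock=11.
Op 6: tick 3 -> clock=14.
Op 7: insert c.com -> 10.0.0.2 (expiry=14+7=21). clock=14
Op 8: insert a.com -> 10.0.0.2 (expiry=14+2=16). clock=14
Op 9: insert c.com -> 10.0.0.1 (expiry=14+6=20). clock=14
Op 10: tick 7 -> clock=21. purged={a.com,c.com}
Op 11: tick 3 -> clock=24.
Op 12: insert a.com -> 10.0.0.1 (expiry=24+2=26). clock=24
Op 13: tick 7 -> clock=31. purged={a.com}
Op 14: insert c.com -> 10.0.0.1 (expiry=31+4=35). clock=31
Op 15: tick 2 -> clock=33.
Op 16: insert b.com -> 10.0.0.2 (expiry=33+6=39). clock=33
Op 17: insert c.com -> 10.0.0.1 (expiry=33+3=36). clock=33
Op 18: tick 8 -> clock=41. purged={b.com,c.com}
Op 19: insert c.com -> 10.0.0.1 (expiry=41+1=42). clock=41
lookup a.com: not in cache (expired or never inserted)

Answer: NXDOMAIN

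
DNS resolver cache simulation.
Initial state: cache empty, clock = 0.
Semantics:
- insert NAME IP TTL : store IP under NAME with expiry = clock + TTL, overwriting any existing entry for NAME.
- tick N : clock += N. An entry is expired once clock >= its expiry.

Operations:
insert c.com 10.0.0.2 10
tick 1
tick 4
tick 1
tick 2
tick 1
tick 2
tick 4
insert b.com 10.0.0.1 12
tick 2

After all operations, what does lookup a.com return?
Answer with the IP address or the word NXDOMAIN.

Op 1: insert c.com -> 10.0.0.2 (expiry=0+10=10). clock=0
Op 2: tick 1 -> clock=1.
Op 3: tick 4 -> clock=5.
Op 4: tick 1 -> clock=6.
Op 5: tick 2 -> clock=8.
Op 6: tick 1 -> clock=9.
Op 7: tick 2 -> clock=11. purged={c.com}
Op 8: tick 4 -> clock=15.
Op 9: insert b.com -> 10.0.0.1 (expiry=15+12=27). clock=15
Op 10: tick 2 -> clock=17.
lookup a.com: not in cache (expired or never inserted)

Answer: NXDOMAIN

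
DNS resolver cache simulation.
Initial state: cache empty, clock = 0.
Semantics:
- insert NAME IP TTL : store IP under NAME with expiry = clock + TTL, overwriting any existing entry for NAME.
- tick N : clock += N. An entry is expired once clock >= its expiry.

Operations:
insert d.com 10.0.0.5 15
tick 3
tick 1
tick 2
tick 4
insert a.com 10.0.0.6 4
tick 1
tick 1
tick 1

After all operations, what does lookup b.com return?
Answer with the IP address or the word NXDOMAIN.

Answer: NXDOMAIN

Derivation:
Op 1: insert d.com -> 10.0.0.5 (expiry=0+15=15). clock=0
Op 2: tick 3 -> clock=3.
Op 3: tick 1 -> clock=4.
Op 4: tick 2 -> clock=6.
Op 5: tick 4 -> clock=10.
Op 6: insert a.com -> 10.0.0.6 (expiry=10+4=14). clock=10
Op 7: tick 1 -> clock=11.
Op 8: tick 1 -> clock=12.
Op 9: tick 1 -> clock=13.
lookup b.com: not in cache (expired or never inserted)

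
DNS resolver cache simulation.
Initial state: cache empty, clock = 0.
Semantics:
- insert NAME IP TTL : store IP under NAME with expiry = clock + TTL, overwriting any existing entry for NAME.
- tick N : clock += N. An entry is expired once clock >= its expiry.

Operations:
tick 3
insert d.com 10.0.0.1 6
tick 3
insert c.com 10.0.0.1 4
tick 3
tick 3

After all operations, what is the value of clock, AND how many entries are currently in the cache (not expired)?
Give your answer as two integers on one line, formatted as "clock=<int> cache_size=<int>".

Answer: clock=12 cache_size=0

Derivation:
Op 1: tick 3 -> clock=3.
Op 2: insert d.com -> 10.0.0.1 (expiry=3+6=9). clock=3
Op 3: tick 3 -> clock=6.
Op 4: insert c.com -> 10.0.0.1 (expiry=6+4=10). clock=6
Op 5: tick 3 -> clock=9. purged={d.com}
Op 6: tick 3 -> clock=12. purged={c.com}
Final clock = 12
Final cache (unexpired): {} -> size=0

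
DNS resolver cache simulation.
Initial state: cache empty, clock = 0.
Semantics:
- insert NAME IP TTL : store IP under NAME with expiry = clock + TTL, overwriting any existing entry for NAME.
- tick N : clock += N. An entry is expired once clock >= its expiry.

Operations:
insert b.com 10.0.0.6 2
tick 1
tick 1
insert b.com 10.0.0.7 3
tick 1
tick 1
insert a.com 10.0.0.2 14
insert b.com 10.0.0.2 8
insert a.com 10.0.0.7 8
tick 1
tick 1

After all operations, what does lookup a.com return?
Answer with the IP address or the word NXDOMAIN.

Answer: 10.0.0.7

Derivation:
Op 1: insert b.com -> 10.0.0.6 (expiry=0+2=2). clock=0
Op 2: tick 1 -> clock=1.
Op 3: tick 1 -> clock=2. purged={b.com}
Op 4: insert b.com -> 10.0.0.7 (expiry=2+3=5). clock=2
Op 5: tick 1 -> clock=3.
Op 6: tick 1 -> clock=4.
Op 7: insert a.com -> 10.0.0.2 (expiry=4+14=18). clock=4
Op 8: insert b.com -> 10.0.0.2 (expiry=4+8=12). clock=4
Op 9: insert a.com -> 10.0.0.7 (expiry=4+8=12). clock=4
Op 10: tick 1 -> clock=5.
Op 11: tick 1 -> clock=6.
lookup a.com: present, ip=10.0.0.7 expiry=12 > clock=6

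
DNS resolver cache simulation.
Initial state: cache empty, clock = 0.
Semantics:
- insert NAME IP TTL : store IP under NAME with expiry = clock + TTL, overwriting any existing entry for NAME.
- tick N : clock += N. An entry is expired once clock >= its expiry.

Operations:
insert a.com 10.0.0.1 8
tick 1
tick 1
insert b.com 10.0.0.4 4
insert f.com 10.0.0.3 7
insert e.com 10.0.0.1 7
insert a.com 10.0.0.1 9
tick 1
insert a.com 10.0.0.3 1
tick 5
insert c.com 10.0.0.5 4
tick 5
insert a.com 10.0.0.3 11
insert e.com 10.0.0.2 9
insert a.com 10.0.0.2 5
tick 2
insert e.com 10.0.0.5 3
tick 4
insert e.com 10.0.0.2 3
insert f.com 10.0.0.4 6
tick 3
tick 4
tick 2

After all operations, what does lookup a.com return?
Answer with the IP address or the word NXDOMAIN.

Op 1: insert a.com -> 10.0.0.1 (expiry=0+8=8). clock=0
Op 2: tick 1 -> clock=1.
Op 3: tick 1 -> clock=2.
Op 4: insert b.com -> 10.0.0.4 (expiry=2+4=6). clock=2
Op 5: insert f.com -> 10.0.0.3 (expiry=2+7=9). clock=2
Op 6: insert e.com -> 10.0.0.1 (expiry=2+7=9). clock=2
Op 7: insert a.com -> 10.0.0.1 (expiry=2+9=11). clock=2
Op 8: tick 1 -> clock=3.
Op 9: insert a.com -> 10.0.0.3 (expiry=3+1=4). clock=3
Op 10: tick 5 -> clock=8. purged={a.com,b.com}
Op 11: insert c.com -> 10.0.0.5 (expiry=8+4=12). clock=8
Op 12: tick 5 -> clock=13. purged={c.com,e.com,f.com}
Op 13: insert a.com -> 10.0.0.3 (expiry=13+11=24). clock=13
Op 14: insert e.com -> 10.0.0.2 (expiry=13+9=22). clock=13
Op 15: insert a.com -> 10.0.0.2 (expiry=13+5=18). clock=13
Op 16: tick 2 -> clock=15.
Op 17: insert e.com -> 10.0.0.5 (expiry=15+3=18). clock=15
Op 18: tick 4 -> clock=19. purged={a.com,e.com}
Op 19: insert e.com -> 10.0.0.2 (expiry=19+3=22). clock=19
Op 20: insert f.com -> 10.0.0.4 (expiry=19+6=25). clock=19
Op 21: tick 3 -> clock=22. purged={e.com}
Op 22: tick 4 -> clock=26. purged={f.com}
Op 23: tick 2 -> clock=28.
lookup a.com: not in cache (expired or never inserted)

Answer: NXDOMAIN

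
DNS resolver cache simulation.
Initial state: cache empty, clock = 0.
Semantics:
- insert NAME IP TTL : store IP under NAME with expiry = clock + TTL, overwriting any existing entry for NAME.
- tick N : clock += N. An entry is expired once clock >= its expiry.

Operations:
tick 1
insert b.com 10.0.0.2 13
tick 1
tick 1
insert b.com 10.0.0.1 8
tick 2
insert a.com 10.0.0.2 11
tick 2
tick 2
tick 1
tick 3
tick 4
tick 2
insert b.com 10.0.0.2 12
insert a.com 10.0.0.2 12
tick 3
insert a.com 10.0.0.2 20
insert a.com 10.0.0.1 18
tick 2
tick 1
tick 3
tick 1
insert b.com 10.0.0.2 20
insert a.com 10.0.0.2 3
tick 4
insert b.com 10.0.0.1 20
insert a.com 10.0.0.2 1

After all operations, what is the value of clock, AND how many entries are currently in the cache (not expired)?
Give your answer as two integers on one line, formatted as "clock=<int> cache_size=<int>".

Op 1: tick 1 -> clock=1.
Op 2: insert b.com -> 10.0.0.2 (expiry=1+13=14). clock=1
Op 3: tick 1 -> clock=2.
Op 4: tick 1 -> clock=3.
Op 5: insert b.com -> 10.0.0.1 (expiry=3+8=11). clock=3
Op 6: tick 2 -> clock=5.
Op 7: insert a.com -> 10.0.0.2 (expiry=5+11=16). clock=5
Op 8: tick 2 -> clock=7.
Op 9: tick 2 -> clock=9.
Op 10: tick 1 -> clock=10.
Op 11: tick 3 -> clock=13. purged={b.com}
Op 12: tick 4 -> clock=17. purged={a.com}
Op 13: tick 2 -> clock=19.
Op 14: insert b.com -> 10.0.0.2 (expiry=19+12=31). clock=19
Op 15: insert a.com -> 10.0.0.2 (expiry=19+12=31). clock=19
Op 16: tick 3 -> clock=22.
Op 17: insert a.com -> 10.0.0.2 (expiry=22+20=42). clock=22
Op 18: insert a.com -> 10.0.0.1 (expiry=22+18=40). clock=22
Op 19: tick 2 -> clock=24.
Op 20: tick 1 -> clock=25.
Op 21: tick 3 -> clock=28.
Op 22: tick 1 -> clock=29.
Op 23: insert b.com -> 10.0.0.2 (expiry=29+20=49). clock=29
Op 24: insert a.com -> 10.0.0.2 (expiry=29+3=32). clock=29
Op 25: tick 4 -> clock=33. purged={a.com}
Op 26: insert b.com -> 10.0.0.1 (expiry=33+20=53). clock=33
Op 27: insert a.com -> 10.0.0.2 (expiry=33+1=34). clock=33
Final clock = 33
Final cache (unexpired): {a.com,b.com} -> size=2

Answer: clock=33 cache_size=2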